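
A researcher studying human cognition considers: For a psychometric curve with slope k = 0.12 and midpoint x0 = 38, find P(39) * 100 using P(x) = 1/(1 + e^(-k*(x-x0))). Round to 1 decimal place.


P(x) = 1/(1 + e^(-0.12*(39 - 38)))
Exponent = -0.12 * 1 = -0.12
e^(-0.12) = 0.88692
P = 1/(1 + 0.88692) = 0.529964
Percentage = 53.0


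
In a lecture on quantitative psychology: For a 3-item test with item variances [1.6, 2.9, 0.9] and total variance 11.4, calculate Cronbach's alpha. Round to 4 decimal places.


alpha = (k/(k-1)) * (1 - sum(s_i^2)/s_total^2)
sum(item variances) = 5.4
k/(k-1) = 3/2 = 1.5
1 - 5.4/11.4 = 1 - 0.473684 = 0.526316
alpha = 1.5 * 0.526316
= 0.7895


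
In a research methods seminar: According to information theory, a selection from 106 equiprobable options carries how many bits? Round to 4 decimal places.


H = log2(n)
H = log2(106)
= 6.7279


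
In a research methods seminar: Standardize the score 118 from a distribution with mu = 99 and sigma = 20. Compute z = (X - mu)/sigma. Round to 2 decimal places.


z = (X - mu) / sigma
= (118 - 99) / 20
= 19 / 20
= 0.95


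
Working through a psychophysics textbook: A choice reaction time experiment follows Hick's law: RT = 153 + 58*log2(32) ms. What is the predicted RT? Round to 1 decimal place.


RT = 153 + 58 * log2(32)
log2(32) = 5.0
RT = 153 + 58 * 5.0
= 153 + 290.0
= 443.0 ms


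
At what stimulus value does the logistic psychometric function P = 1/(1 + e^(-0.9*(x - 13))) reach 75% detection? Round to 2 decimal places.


At P = 0.75: 0.75 = 1/(1 + e^(-k*(x-x0)))
Solving: e^(-k*(x-x0)) = 1/3
x = x0 + ln(3)/k
ln(3) = 1.0986
x = 13 + 1.0986/0.9
= 13 + 1.2207
= 14.22


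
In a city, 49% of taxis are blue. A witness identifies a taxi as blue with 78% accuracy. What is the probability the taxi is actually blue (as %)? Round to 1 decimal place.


P(blue | says blue) = P(says blue | blue)*P(blue) / [P(says blue | blue)*P(blue) + P(says blue | not blue)*P(not blue)]
Numerator = 0.78 * 0.49 = 0.3822
False identification = 0.22 * 0.51 = 0.1122
P = 0.3822 / (0.3822 + 0.1122)
= 0.3822 / 0.4944
As percentage = 77.3


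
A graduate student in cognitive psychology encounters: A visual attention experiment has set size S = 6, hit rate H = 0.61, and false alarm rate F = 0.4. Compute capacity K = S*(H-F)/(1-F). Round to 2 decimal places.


K = S * (H - F) / (1 - F)
H - F = 0.21
1 - F = 0.6
K = 6 * 0.21 / 0.6
= 2.10


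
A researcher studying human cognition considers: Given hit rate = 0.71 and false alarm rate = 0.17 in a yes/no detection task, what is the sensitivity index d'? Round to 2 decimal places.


d' = z(HR) - z(FAR)
z(0.71) = 0.5534
z(0.17) = -0.9542
d' = 0.5534 - -0.9542
= 1.51


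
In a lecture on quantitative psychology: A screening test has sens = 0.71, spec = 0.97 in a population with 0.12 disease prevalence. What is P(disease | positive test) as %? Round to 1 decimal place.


PPV = (sens * prev) / (sens * prev + (1-spec) * (1-prev))
Numerator = 0.71 * 0.12 = 0.0852
P(positive and no disease) = (1 - spec) * (1 - prev) = (1 - 0.97) * (1 - 0.12) = 0.0264
Denominator = 0.0852 + 0.0264 = 0.1116
PPV = 0.0852 / 0.1116 = 0.763441
As percentage = 76.3


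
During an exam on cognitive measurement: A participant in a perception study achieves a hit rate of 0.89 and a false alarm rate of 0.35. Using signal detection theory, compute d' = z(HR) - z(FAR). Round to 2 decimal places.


d' = z(HR) - z(FAR)
z(0.89) = 1.2265
z(0.35) = -0.3853
d' = 1.2265 - -0.3853
= 1.61


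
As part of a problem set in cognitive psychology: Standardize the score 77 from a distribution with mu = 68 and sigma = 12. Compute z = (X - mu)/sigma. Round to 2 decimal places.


z = (X - mu) / sigma
= (77 - 68) / 12
= 9 / 12
= 0.75


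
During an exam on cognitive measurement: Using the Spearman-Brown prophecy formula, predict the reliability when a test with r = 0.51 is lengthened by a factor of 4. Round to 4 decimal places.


r_new = n*r / (1 + (n-1)*r)
Numerator = 4 * 0.51 = 2.04
Denominator = 1 + 3 * 0.51 = 2.53
r_new = 2.04 / 2.53
= 0.8063


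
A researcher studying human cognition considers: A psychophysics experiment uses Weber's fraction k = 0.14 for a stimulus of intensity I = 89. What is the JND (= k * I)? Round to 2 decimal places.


JND = k * I
JND = 0.14 * 89
= 12.46


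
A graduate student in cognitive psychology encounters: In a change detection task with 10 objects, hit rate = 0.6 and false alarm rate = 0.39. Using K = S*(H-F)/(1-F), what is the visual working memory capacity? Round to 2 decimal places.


K = S * (H - F) / (1 - F)
H - F = 0.21
1 - F = 0.61
K = 10 * 0.21 / 0.61
= 3.44


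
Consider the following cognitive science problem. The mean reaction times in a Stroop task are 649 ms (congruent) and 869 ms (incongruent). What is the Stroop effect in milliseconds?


Stroop effect = RT(incongruent) - RT(congruent)
= 869 - 649
= 220 ms


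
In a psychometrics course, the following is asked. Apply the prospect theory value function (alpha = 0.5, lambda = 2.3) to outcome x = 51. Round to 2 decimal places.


Since x = 51 >= 0, use v(x) = x^0.5
51^0.5 = 7.1414
v(51) = 7.14


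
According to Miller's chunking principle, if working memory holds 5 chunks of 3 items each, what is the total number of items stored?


Total items = chunks * items_per_chunk
= 5 * 3
= 15


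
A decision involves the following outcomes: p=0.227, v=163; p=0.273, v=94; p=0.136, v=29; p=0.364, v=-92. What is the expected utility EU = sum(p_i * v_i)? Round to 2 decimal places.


EU = sum(p_i * v_i)
0.227 * 163 = 37.001
0.273 * 94 = 25.662
0.136 * 29 = 3.944
0.364 * -92 = -33.488
EU = 37.001 + 25.662 + 3.944 + -33.488
= 33.12


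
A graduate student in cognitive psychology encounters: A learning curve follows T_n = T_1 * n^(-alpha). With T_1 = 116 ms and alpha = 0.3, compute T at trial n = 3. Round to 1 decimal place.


T_n = 116 * 3^(-0.3)
3^(-0.3) = 0.719223
T_n = 116 * 0.719223
= 83.4 ms


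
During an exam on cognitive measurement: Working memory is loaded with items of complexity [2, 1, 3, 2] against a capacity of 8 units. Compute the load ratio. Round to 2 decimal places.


Total complexity = 2 + 1 + 3 + 2 = 8
Load = total / capacity = 8 / 8
= 1.00


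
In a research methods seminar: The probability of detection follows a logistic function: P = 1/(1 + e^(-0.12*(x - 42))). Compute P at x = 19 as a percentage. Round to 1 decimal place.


P(x) = 1/(1 + e^(-0.12*(19 - 42)))
Exponent = -0.12 * -23 = 2.76
e^(2.76) = 15.799843
P = 1/(1 + 15.799843) = 0.059524
Percentage = 6.0


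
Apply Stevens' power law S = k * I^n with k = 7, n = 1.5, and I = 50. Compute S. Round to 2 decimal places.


S = 7 * 50^1.5
50^1.5 = 353.5534
S = 7 * 353.5534
= 2474.87


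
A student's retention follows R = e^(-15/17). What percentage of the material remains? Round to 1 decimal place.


R = e^(-t/S)
-t/S = -15/17 = -0.882353
R = e^(-0.882353) = 0.413808
Percentage = 0.413808 * 100
= 41.4


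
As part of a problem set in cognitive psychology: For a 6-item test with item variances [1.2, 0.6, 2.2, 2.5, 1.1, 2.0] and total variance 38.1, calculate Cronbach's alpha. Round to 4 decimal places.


alpha = (k/(k-1)) * (1 - sum(s_i^2)/s_total^2)
sum(item variances) = 9.6
k/(k-1) = 6/5 = 1.2
1 - 9.6/38.1 = 1 - 0.251969 = 0.748031
alpha = 1.2 * 0.748031
= 0.8976


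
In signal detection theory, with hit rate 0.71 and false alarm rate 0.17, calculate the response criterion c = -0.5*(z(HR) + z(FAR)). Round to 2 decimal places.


c = -0.5 * (z(HR) + z(FAR))
z(0.71) = 0.5534
z(0.17) = -0.9542
c = -0.5 * (0.5534 + -0.9542)
= -0.5 * -0.4008
= 0.20


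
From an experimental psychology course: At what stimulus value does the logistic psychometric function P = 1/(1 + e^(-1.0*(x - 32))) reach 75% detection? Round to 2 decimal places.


At P = 0.75: 0.75 = 1/(1 + e^(-k*(x-x0)))
Solving: e^(-k*(x-x0)) = 1/3
x = x0 + ln(3)/k
ln(3) = 1.0986
x = 32 + 1.0986/1.0
= 32 + 1.0986
= 33.10


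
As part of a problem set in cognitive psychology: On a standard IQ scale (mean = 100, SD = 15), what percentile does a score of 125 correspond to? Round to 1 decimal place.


z = (IQ - mean) / SD
z = (125 - 100) / 15 = 1.6667
Percentile = Phi(1.6667) * 100
Phi(1.6667) = 0.952213
= 95.2


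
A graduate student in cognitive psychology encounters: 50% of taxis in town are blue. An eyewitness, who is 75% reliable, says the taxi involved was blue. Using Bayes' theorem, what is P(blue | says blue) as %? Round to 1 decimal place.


P(blue | says blue) = P(says blue | blue)*P(blue) / [P(says blue | blue)*P(blue) + P(says blue | not blue)*P(not blue)]
Numerator = 0.75 * 0.5 = 0.375
False identification = 0.25 * 0.5 = 0.125
P = 0.375 / (0.375 + 0.125)
= 0.375 / 0.5
As percentage = 75.0


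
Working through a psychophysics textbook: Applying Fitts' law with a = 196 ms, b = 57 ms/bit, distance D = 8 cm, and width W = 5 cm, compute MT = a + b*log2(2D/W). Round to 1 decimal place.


MT = 196 + 57 * log2(2*8/5)
2D/W = 3.2
log2(3.2) = 1.6781
MT = 196 + 57 * 1.6781
= 291.7 ms


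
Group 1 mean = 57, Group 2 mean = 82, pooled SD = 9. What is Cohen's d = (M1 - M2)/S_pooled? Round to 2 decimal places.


Cohen's d = (M1 - M2) / S_pooled
= (57 - 82) / 9
= -25 / 9
= -2.78


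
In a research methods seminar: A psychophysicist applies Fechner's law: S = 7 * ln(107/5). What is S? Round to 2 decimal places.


S = 7 * ln(107/5)
I/I0 = 21.4
ln(21.4) = 3.0634
S = 7 * 3.0634
= 21.44


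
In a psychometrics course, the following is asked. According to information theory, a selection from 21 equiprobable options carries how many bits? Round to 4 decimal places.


H = log2(n)
H = log2(21)
= 4.3923


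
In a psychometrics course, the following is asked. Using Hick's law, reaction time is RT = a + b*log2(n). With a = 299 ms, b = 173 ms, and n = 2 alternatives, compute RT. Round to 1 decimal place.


RT = 299 + 173 * log2(2)
log2(2) = 1.0
RT = 299 + 173 * 1.0
= 299 + 173.0
= 472.0 ms


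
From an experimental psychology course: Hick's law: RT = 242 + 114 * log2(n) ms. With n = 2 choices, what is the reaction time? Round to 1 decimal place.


RT = 242 + 114 * log2(2)
log2(2) = 1.0
RT = 242 + 114 * 1.0
= 242 + 114.0
= 356.0 ms


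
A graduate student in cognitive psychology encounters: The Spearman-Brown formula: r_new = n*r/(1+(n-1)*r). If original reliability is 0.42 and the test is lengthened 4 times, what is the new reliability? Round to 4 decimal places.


r_new = n*r / (1 + (n-1)*r)
Numerator = 4 * 0.42 = 1.68
Denominator = 1 + 3 * 0.42 = 2.26
r_new = 1.68 / 2.26
= 0.7434


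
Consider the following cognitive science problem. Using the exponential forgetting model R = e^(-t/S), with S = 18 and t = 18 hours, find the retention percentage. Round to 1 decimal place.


R = e^(-t/S)
-t/S = -18/18 = -1.0
R = e^(-1.0) = 0.367879
Percentage = 0.367879 * 100
= 36.8


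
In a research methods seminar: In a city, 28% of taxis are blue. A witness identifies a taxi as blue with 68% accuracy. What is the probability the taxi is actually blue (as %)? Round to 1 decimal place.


P(blue | says blue) = P(says blue | blue)*P(blue) / [P(says blue | blue)*P(blue) + P(says blue | not blue)*P(not blue)]
Numerator = 0.68 * 0.28 = 0.1904
False identification = 0.32 * 0.72 = 0.2304
P = 0.1904 / (0.1904 + 0.2304)
= 0.1904 / 0.4208
As percentage = 45.2


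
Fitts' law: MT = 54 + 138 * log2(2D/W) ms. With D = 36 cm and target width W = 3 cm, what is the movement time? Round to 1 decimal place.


MT = 54 + 138 * log2(2*36/3)
2D/W = 24.0
log2(24.0) = 4.585
MT = 54 + 138 * 4.585
= 686.7 ms


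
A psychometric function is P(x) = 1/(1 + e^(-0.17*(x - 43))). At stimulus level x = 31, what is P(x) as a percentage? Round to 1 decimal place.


P(x) = 1/(1 + e^(-0.17*(31 - 43)))
Exponent = -0.17 * -12 = 2.04
e^(2.04) = 7.690609
P = 1/(1 + 7.690609) = 0.115067
Percentage = 11.5


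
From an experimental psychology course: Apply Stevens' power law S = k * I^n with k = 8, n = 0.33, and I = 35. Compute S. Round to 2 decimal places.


S = 8 * 35^0.33
35^0.33 = 3.2325
S = 8 * 3.2325
= 25.86


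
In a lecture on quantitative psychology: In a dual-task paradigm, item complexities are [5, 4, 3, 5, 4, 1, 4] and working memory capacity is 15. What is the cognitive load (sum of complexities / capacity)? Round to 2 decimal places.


Total complexity = 5 + 4 + 3 + 5 + 4 + 1 + 4 = 26
Load = total / capacity = 26 / 15
= 1.73


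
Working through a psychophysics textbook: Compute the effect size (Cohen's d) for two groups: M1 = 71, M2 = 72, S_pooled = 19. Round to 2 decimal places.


Cohen's d = (M1 - M2) / S_pooled
= (71 - 72) / 19
= -1 / 19
= -0.05


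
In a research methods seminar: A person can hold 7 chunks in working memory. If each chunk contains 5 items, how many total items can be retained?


Total items = chunks * items_per_chunk
= 7 * 5
= 35


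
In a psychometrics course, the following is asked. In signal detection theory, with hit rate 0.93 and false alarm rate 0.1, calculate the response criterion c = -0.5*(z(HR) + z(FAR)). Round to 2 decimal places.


c = -0.5 * (z(HR) + z(FAR))
z(0.93) = 1.4758
z(0.1) = -1.2816
c = -0.5 * (1.4758 + -1.2816)
= -0.5 * 0.1942
= -0.10


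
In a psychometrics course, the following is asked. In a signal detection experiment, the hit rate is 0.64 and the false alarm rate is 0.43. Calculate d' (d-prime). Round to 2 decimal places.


d' = z(HR) - z(FAR)
z(0.64) = 0.3585
z(0.43) = -0.1764
d' = 0.3585 - -0.1764
= 0.53


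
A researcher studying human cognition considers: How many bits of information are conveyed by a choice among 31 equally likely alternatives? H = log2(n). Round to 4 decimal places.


H = log2(n)
H = log2(31)
= 4.9542


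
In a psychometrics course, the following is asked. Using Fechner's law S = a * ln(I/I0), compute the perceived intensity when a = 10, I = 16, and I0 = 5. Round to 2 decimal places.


S = 10 * ln(16/5)
I/I0 = 3.2
ln(3.2) = 1.1632
S = 10 * 1.1632
= 11.63


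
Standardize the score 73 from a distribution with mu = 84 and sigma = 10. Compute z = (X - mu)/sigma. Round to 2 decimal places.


z = (X - mu) / sigma
= (73 - 84) / 10
= -11 / 10
= -1.10


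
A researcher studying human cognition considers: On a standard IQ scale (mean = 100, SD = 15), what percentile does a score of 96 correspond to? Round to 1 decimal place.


z = (IQ - mean) / SD
z = (96 - 100) / 15 = -0.2667
Percentile = Phi(-0.2667) * 100
Phi(-0.2667) = 0.39485
= 39.5


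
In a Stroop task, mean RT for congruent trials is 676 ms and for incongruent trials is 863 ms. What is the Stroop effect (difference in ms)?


Stroop effect = RT(incongruent) - RT(congruent)
= 863 - 676
= 187 ms


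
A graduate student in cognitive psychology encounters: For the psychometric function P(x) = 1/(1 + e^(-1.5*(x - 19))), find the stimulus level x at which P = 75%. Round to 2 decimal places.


At P = 0.75: 0.75 = 1/(1 + e^(-k*(x-x0)))
Solving: e^(-k*(x-x0)) = 1/3
x = x0 + ln(3)/k
ln(3) = 1.0986
x = 19 + 1.0986/1.5
= 19 + 0.7324
= 19.73


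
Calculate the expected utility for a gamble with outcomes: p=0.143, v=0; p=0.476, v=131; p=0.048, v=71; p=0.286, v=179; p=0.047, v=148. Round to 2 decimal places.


EU = sum(p_i * v_i)
0.143 * 0 = 0.0
0.476 * 131 = 62.356
0.048 * 71 = 3.408
0.286 * 179 = 51.194
0.047 * 148 = 6.956
EU = 0.0 + 62.356 + 3.408 + 51.194 + 6.956
= 123.91


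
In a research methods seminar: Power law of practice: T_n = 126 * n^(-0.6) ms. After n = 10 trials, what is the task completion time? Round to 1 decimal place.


T_n = 126 * 10^(-0.6)
10^(-0.6) = 0.251189
T_n = 126 * 0.251189
= 31.6 ms


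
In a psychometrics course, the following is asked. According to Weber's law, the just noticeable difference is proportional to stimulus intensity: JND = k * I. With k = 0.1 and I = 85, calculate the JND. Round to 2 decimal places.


JND = k * I
JND = 0.1 * 85
= 8.50


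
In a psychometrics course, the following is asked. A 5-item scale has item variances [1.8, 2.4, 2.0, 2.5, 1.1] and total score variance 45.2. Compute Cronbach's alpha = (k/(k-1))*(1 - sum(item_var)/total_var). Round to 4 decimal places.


alpha = (k/(k-1)) * (1 - sum(s_i^2)/s_total^2)
sum(item variances) = 9.8
k/(k-1) = 5/4 = 1.25
1 - 9.8/45.2 = 1 - 0.216814 = 0.783186
alpha = 1.25 * 0.783186
= 0.9790


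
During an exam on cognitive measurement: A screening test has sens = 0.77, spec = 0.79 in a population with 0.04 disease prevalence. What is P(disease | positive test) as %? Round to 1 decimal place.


PPV = (sens * prev) / (sens * prev + (1-spec) * (1-prev))
Numerator = 0.77 * 0.04 = 0.0308
P(positive and no disease) = (1 - spec) * (1 - prev) = (1 - 0.79) * (1 - 0.04) = 0.2016
Denominator = 0.0308 + 0.2016 = 0.2324
PPV = 0.0308 / 0.2324 = 0.13253
As percentage = 13.3


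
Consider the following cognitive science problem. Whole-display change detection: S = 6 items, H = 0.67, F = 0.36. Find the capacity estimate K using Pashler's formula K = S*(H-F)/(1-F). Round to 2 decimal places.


K = S * (H - F) / (1 - F)
H - F = 0.31
1 - F = 0.64
K = 6 * 0.31 / 0.64
= 2.91


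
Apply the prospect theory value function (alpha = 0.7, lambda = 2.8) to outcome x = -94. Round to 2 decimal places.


Since x = -94 < 0, use v(x) = -lambda*(-x)^alpha
(-x) = 94
94^0.7 = 24.0541
v(-94) = -2.8 * 24.0541
= -67.35


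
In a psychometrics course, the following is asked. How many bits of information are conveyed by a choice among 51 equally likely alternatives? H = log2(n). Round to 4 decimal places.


H = log2(n)
H = log2(51)
= 5.6724


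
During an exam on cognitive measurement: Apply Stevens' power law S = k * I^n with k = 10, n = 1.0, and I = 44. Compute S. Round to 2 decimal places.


S = 10 * 44^1.0
44^1.0 = 44.0
S = 10 * 44.0
= 440.00


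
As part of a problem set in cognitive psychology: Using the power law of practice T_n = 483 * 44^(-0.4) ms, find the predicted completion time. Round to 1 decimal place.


T_n = 483 * 44^(-0.4)
44^(-0.4) = 0.220099
T_n = 483 * 0.220099
= 106.3 ms


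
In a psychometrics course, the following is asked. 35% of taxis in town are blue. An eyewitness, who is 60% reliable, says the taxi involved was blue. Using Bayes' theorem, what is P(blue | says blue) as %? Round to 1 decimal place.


P(blue | says blue) = P(says blue | blue)*P(blue) / [P(says blue | blue)*P(blue) + P(says blue | not blue)*P(not blue)]
Numerator = 0.6 * 0.35 = 0.21
False identification = 0.4 * 0.65 = 0.26
P = 0.21 / (0.21 + 0.26)
= 0.21 / 0.47
As percentage = 44.7


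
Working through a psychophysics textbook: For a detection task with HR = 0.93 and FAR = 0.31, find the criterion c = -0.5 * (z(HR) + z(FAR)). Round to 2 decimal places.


c = -0.5 * (z(HR) + z(FAR))
z(0.93) = 1.4758
z(0.31) = -0.4959
c = -0.5 * (1.4758 + -0.4959)
= -0.5 * 0.9799
= -0.49


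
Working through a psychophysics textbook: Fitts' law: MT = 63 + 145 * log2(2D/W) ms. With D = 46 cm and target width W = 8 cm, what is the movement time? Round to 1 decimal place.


MT = 63 + 145 * log2(2*46/8)
2D/W = 11.5
log2(11.5) = 3.5236
MT = 63 + 145 * 3.5236
= 573.9 ms


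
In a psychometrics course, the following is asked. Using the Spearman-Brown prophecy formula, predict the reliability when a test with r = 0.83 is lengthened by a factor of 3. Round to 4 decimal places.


r_new = n*r / (1 + (n-1)*r)
Numerator = 3 * 0.83 = 2.49
Denominator = 1 + 2 * 0.83 = 2.66
r_new = 2.49 / 2.66
= 0.9361


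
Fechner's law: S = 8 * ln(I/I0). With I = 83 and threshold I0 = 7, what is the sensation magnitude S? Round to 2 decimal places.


S = 8 * ln(83/7)
I/I0 = 11.857143
ln(11.857143) = 2.4729
S = 8 * 2.4729
= 19.78


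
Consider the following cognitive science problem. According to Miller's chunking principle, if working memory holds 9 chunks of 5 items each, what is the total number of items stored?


Total items = chunks * items_per_chunk
= 9 * 5
= 45


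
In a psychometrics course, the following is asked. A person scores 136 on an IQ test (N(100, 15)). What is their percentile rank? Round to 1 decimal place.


z = (IQ - mean) / SD
z = (136 - 100) / 15 = 2.4
Percentile = Phi(2.4) * 100
Phi(2.4) = 0.991802
= 99.2


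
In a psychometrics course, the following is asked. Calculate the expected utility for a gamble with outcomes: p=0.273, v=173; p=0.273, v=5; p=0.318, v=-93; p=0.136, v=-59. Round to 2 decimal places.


EU = sum(p_i * v_i)
0.273 * 173 = 47.229
0.273 * 5 = 1.365
0.318 * -93 = -29.574
0.136 * -59 = -8.024
EU = 47.229 + 1.365 + -29.574 + -8.024
= 11.00


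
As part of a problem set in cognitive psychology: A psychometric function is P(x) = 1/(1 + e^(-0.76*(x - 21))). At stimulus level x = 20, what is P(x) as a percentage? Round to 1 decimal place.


P(x) = 1/(1 + e^(-0.76*(20 - 21)))
Exponent = -0.76 * -1 = 0.76
e^(0.76) = 2.138276
P = 1/(1 + 2.138276) = 0.318646
Percentage = 31.9


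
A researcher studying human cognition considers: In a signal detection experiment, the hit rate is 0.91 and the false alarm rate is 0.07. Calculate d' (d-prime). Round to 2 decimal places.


d' = z(HR) - z(FAR)
z(0.91) = 1.3408
z(0.07) = -1.4758
d' = 1.3408 - -1.4758
= 2.82


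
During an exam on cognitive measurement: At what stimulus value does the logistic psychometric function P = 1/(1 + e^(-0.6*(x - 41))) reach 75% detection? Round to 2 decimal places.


At P = 0.75: 0.75 = 1/(1 + e^(-k*(x-x0)))
Solving: e^(-k*(x-x0)) = 1/3
x = x0 + ln(3)/k
ln(3) = 1.0986
x = 41 + 1.0986/0.6
= 41 + 1.831
= 42.83


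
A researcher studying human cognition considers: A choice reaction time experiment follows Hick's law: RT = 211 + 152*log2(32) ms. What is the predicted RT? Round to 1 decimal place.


RT = 211 + 152 * log2(32)
log2(32) = 5.0
RT = 211 + 152 * 5.0
= 211 + 760.0
= 971.0 ms


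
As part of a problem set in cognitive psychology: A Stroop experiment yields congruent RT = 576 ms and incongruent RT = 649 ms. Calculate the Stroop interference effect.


Stroop effect = RT(incongruent) - RT(congruent)
= 649 - 576
= 73 ms


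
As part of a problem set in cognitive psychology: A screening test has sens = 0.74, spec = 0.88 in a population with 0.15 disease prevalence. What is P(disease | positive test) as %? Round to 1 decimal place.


PPV = (sens * prev) / (sens * prev + (1-spec) * (1-prev))
Numerator = 0.74 * 0.15 = 0.111
P(positive and no disease) = (1 - spec) * (1 - prev) = (1 - 0.88) * (1 - 0.15) = 0.102
Denominator = 0.111 + 0.102 = 0.213
PPV = 0.111 / 0.213 = 0.521127
As percentage = 52.1


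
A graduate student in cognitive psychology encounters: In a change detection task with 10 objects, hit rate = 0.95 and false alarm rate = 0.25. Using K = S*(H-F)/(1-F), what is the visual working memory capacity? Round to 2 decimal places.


K = S * (H - F) / (1 - F)
H - F = 0.7
1 - F = 0.75
K = 10 * 0.7 / 0.75
= 9.33


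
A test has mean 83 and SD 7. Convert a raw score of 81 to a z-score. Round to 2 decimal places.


z = (X - mu) / sigma
= (81 - 83) / 7
= -2 / 7
= -0.29


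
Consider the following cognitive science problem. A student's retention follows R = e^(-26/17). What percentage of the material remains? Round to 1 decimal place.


R = e^(-t/S)
-t/S = -26/17 = -1.529412
R = e^(-1.529412) = 0.216663
Percentage = 0.216663 * 100
= 21.7


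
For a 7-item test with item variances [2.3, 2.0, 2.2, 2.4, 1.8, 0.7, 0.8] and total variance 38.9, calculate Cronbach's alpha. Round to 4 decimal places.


alpha = (k/(k-1)) * (1 - sum(s_i^2)/s_total^2)
sum(item variances) = 12.2
k/(k-1) = 7/6 = 1.166667
1 - 12.2/38.9 = 1 - 0.313625 = 0.686375
alpha = 1.166667 * 0.686375
= 0.8008


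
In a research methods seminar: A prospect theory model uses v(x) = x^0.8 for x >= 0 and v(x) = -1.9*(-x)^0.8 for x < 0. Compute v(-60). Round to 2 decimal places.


Since x = -60 < 0, use v(x) = -lambda*(-x)^alpha
(-x) = 60
60^0.8 = 26.4558
v(-60) = -1.9 * 26.4558
= -50.27


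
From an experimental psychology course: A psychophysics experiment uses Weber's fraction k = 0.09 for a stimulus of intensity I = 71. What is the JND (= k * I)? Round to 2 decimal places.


JND = k * I
JND = 0.09 * 71
= 6.39


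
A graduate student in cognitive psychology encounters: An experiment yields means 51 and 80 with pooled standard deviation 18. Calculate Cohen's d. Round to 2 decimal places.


Cohen's d = (M1 - M2) / S_pooled
= (51 - 80) / 18
= -29 / 18
= -1.61


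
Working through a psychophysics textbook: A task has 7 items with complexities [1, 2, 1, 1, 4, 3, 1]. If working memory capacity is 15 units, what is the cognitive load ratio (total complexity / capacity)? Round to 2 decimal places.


Total complexity = 1 + 2 + 1 + 1 + 4 + 3 + 1 = 13
Load = total / capacity = 13 / 15
= 0.87


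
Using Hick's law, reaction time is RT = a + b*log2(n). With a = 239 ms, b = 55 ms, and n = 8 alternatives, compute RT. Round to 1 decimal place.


RT = 239 + 55 * log2(8)
log2(8) = 3.0
RT = 239 + 55 * 3.0
= 239 + 165.0
= 404.0 ms


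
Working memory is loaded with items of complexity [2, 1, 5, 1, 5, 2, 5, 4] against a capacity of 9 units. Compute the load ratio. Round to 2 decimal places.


Total complexity = 2 + 1 + 5 + 1 + 5 + 2 + 5 + 4 = 25
Load = total / capacity = 25 / 9
= 2.78


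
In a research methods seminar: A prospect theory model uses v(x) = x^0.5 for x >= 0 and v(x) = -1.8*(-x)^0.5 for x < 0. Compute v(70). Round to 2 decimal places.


Since x = 70 >= 0, use v(x) = x^0.5
70^0.5 = 8.3666
v(70) = 8.37


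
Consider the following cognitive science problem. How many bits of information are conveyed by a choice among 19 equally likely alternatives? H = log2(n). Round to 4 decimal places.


H = log2(n)
H = log2(19)
= 4.2479


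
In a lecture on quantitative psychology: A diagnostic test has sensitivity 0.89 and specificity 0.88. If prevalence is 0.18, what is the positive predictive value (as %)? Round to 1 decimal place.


PPV = (sens * prev) / (sens * prev + (1-spec) * (1-prev))
Numerator = 0.89 * 0.18 = 0.1602
P(positive and no disease) = (1 - spec) * (1 - prev) = (1 - 0.88) * (1 - 0.18) = 0.0984
Denominator = 0.1602 + 0.0984 = 0.2586
PPV = 0.1602 / 0.2586 = 0.61949
As percentage = 61.9


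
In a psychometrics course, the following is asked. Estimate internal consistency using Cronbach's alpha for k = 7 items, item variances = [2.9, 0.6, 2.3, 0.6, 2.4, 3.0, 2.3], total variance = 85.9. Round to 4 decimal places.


alpha = (k/(k-1)) * (1 - sum(s_i^2)/s_total^2)
sum(item variances) = 14.1
k/(k-1) = 7/6 = 1.166667
1 - 14.1/85.9 = 1 - 0.164144 = 0.835856
alpha = 1.166667 * 0.835856
= 0.9752


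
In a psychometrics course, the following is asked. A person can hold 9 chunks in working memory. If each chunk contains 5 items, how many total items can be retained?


Total items = chunks * items_per_chunk
= 9 * 5
= 45


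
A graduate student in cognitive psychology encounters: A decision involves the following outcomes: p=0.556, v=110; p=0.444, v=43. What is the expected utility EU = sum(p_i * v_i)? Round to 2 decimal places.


EU = sum(p_i * v_i)
0.556 * 110 = 61.16
0.444 * 43 = 19.092
EU = 61.16 + 19.092
= 80.25


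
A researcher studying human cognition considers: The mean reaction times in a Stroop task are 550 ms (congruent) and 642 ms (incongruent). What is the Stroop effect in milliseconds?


Stroop effect = RT(incongruent) - RT(congruent)
= 642 - 550
= 92 ms


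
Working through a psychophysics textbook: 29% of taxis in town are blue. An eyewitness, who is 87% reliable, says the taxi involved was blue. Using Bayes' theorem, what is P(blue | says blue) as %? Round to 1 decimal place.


P(blue | says blue) = P(says blue | blue)*P(blue) / [P(says blue | blue)*P(blue) + P(says blue | not blue)*P(not blue)]
Numerator = 0.87 * 0.29 = 0.2523
False identification = 0.13 * 0.71 = 0.0923
P = 0.2523 / (0.2523 + 0.0923)
= 0.2523 / 0.3446
As percentage = 73.2


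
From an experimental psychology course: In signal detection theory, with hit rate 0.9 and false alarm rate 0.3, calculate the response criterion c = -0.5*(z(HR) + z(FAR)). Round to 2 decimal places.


c = -0.5 * (z(HR) + z(FAR))
z(0.9) = 1.2816
z(0.3) = -0.5244
c = -0.5 * (1.2816 + -0.5244)
= -0.5 * 0.7572
= -0.38


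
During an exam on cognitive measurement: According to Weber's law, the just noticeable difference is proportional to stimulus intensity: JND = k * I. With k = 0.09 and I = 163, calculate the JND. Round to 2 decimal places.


JND = k * I
JND = 0.09 * 163
= 14.67


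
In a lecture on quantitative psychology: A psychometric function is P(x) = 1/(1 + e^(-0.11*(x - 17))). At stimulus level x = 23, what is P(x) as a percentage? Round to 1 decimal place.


P(x) = 1/(1 + e^(-0.11*(23 - 17)))
Exponent = -0.11 * 6 = -0.66
e^(-0.66) = 0.516851
P = 1/(1 + 0.516851) = 0.659261
Percentage = 65.9


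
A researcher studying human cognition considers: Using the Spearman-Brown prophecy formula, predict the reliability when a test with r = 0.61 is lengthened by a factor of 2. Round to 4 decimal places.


r_new = n*r / (1 + (n-1)*r)
Numerator = 2 * 0.61 = 1.22
Denominator = 1 + 1 * 0.61 = 1.61
r_new = 1.22 / 1.61
= 0.7578


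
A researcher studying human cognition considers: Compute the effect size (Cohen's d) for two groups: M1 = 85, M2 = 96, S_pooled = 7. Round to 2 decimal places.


Cohen's d = (M1 - M2) / S_pooled
= (85 - 96) / 7
= -11 / 7
= -1.57


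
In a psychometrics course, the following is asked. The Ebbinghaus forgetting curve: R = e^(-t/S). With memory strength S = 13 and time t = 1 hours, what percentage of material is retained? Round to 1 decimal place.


R = e^(-t/S)
-t/S = -1/13 = -0.076923
R = e^(-0.076923) = 0.925961
Percentage = 0.925961 * 100
= 92.6


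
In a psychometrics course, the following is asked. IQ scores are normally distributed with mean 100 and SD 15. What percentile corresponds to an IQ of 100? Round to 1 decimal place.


z = (IQ - mean) / SD
z = (100 - 100) / 15 = 0.0
Percentile = Phi(0.0) * 100
Phi(0.0) = 0.5
= 50.0


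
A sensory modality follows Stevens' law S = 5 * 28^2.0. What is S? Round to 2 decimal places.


S = 5 * 28^2.0
28^2.0 = 784.0
S = 5 * 784.0
= 3920.00


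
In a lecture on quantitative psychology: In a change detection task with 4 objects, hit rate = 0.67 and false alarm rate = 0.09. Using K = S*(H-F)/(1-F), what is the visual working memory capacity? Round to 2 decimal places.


K = S * (H - F) / (1 - F)
H - F = 0.58
1 - F = 0.91
K = 4 * 0.58 / 0.91
= 2.55


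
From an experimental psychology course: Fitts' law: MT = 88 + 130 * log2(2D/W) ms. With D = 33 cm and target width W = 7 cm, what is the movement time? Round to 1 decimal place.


MT = 88 + 130 * log2(2*33/7)
2D/W = 9.428571
log2(9.428571) = 3.237
MT = 88 + 130 * 3.237
= 508.8 ms


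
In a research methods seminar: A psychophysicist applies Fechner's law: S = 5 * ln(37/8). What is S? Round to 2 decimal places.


S = 5 * ln(37/8)
I/I0 = 4.625
ln(4.625) = 1.5315
S = 5 * 1.5315
= 7.66


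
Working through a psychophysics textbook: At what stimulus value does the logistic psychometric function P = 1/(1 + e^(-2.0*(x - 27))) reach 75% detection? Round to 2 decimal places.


At P = 0.75: 0.75 = 1/(1 + e^(-k*(x-x0)))
Solving: e^(-k*(x-x0)) = 1/3
x = x0 + ln(3)/k
ln(3) = 1.0986
x = 27 + 1.0986/2.0
= 27 + 0.5493
= 27.55


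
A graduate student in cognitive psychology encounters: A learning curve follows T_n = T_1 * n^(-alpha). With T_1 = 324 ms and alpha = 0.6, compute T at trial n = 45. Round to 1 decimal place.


T_n = 324 * 45^(-0.6)
45^(-0.6) = 0.101876
T_n = 324 * 0.101876
= 33.0 ms


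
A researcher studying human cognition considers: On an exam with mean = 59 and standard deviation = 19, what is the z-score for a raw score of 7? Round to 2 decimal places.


z = (X - mu) / sigma
= (7 - 59) / 19
= -52 / 19
= -2.74


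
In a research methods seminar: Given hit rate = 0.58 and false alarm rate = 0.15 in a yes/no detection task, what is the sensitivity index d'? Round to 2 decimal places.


d' = z(HR) - z(FAR)
z(0.58) = 0.2019
z(0.15) = -1.0364
d' = 0.2019 - -1.0364
= 1.24


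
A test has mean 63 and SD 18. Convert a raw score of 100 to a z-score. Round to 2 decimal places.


z = (X - mu) / sigma
= (100 - 63) / 18
= 37 / 18
= 2.06


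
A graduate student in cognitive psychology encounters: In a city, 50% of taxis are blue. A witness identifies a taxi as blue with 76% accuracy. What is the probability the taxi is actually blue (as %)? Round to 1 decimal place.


P(blue | says blue) = P(says blue | blue)*P(blue) / [P(says blue | blue)*P(blue) + P(says blue | not blue)*P(not blue)]
Numerator = 0.76 * 0.5 = 0.38
False identification = 0.24 * 0.5 = 0.12
P = 0.38 / (0.38 + 0.12)
= 0.38 / 0.5
As percentage = 76.0


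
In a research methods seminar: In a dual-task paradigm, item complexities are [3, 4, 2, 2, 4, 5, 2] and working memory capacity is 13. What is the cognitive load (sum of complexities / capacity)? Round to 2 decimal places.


Total complexity = 3 + 4 + 2 + 2 + 4 + 5 + 2 = 22
Load = total / capacity = 22 / 13
= 1.69


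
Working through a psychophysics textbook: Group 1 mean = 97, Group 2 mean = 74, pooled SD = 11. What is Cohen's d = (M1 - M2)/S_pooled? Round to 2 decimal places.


Cohen's d = (M1 - M2) / S_pooled
= (97 - 74) / 11
= 23 / 11
= 2.09


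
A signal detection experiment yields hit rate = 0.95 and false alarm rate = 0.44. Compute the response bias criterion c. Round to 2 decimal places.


c = -0.5 * (z(HR) + z(FAR))
z(0.95) = 1.6449
z(0.44) = -0.151
c = -0.5 * (1.6449 + -0.151)
= -0.5 * 1.4939
= -0.75


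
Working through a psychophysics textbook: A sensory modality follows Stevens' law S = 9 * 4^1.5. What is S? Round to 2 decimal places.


S = 9 * 4^1.5
4^1.5 = 8.0
S = 9 * 8.0
= 72.00


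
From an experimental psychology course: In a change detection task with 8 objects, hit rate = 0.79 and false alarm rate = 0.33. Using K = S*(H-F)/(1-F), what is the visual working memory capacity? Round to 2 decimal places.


K = S * (H - F) / (1 - F)
H - F = 0.46
1 - F = 0.67
K = 8 * 0.46 / 0.67
= 5.49


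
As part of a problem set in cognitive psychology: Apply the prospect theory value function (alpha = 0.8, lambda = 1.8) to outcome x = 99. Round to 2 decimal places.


Since x = 99 >= 0, use v(x) = x^0.8
99^0.8 = 39.4919
v(99) = 39.49


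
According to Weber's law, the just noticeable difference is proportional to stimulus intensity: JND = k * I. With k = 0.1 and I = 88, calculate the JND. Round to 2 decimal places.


JND = k * I
JND = 0.1 * 88
= 8.80


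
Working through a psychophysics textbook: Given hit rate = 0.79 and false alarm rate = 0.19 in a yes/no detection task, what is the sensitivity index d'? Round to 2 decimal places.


d' = z(HR) - z(FAR)
z(0.79) = 0.8064
z(0.19) = -0.8779
d' = 0.8064 - -0.8779
= 1.68


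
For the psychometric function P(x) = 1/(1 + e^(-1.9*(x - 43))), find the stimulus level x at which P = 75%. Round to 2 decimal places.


At P = 0.75: 0.75 = 1/(1 + e^(-k*(x-x0)))
Solving: e^(-k*(x-x0)) = 1/3
x = x0 + ln(3)/k
ln(3) = 1.0986
x = 43 + 1.0986/1.9
= 43 + 0.5782
= 43.58


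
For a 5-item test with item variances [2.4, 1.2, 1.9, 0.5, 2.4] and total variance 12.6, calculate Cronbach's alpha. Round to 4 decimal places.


alpha = (k/(k-1)) * (1 - sum(s_i^2)/s_total^2)
sum(item variances) = 8.4
k/(k-1) = 5/4 = 1.25
1 - 8.4/12.6 = 1 - 0.666667 = 0.333333
alpha = 1.25 * 0.333333
= 0.4167


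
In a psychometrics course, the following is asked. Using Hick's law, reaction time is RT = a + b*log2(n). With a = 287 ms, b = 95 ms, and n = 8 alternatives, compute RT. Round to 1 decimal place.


RT = 287 + 95 * log2(8)
log2(8) = 3.0
RT = 287 + 95 * 3.0
= 287 + 285.0
= 572.0 ms


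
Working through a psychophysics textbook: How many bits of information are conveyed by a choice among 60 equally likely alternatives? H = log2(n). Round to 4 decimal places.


H = log2(n)
H = log2(60)
= 5.9069


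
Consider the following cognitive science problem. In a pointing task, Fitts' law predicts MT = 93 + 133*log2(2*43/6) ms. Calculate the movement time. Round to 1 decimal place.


MT = 93 + 133 * log2(2*43/6)
2D/W = 14.333333
log2(14.333333) = 3.8413
MT = 93 + 133 * 3.8413
= 603.9 ms


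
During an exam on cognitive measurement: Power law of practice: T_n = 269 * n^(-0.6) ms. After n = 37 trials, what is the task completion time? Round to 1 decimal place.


T_n = 269 * 37^(-0.6)
37^(-0.6) = 0.114572
T_n = 269 * 0.114572
= 30.8 ms


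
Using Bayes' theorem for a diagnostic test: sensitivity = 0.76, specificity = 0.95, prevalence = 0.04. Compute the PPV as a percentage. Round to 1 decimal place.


PPV = (sens * prev) / (sens * prev + (1-spec) * (1-prev))
Numerator = 0.76 * 0.04 = 0.0304
P(positive and no disease) = (1 - spec) * (1 - prev) = (1 - 0.95) * (1 - 0.04) = 0.048
Denominator = 0.0304 + 0.048 = 0.0784
PPV = 0.0304 / 0.0784 = 0.387755
As percentage = 38.8


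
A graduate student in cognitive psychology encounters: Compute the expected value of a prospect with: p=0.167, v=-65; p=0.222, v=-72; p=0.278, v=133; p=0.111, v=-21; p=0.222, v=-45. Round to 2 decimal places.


EU = sum(p_i * v_i)
0.167 * -65 = -10.855
0.222 * -72 = -15.984
0.278 * 133 = 36.974
0.111 * -21 = -2.331
0.222 * -45 = -9.99
EU = -10.855 + -15.984 + 36.974 + -2.331 + -9.99
= -2.19


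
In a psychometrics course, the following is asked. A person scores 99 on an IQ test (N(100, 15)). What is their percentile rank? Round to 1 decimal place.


z = (IQ - mean) / SD
z = (99 - 100) / 15 = -0.0667
Percentile = Phi(-0.0667) * 100
Phi(-0.0667) = 0.47341
= 47.3


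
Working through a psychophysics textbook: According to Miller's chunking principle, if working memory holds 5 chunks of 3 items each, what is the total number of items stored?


Total items = chunks * items_per_chunk
= 5 * 3
= 15


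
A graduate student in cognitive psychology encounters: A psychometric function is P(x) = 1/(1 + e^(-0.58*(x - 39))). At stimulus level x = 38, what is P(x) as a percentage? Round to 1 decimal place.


P(x) = 1/(1 + e^(-0.58*(38 - 39)))
Exponent = -0.58 * -1 = 0.58
e^(0.58) = 1.786038
P = 1/(1 + 1.786038) = 0.358933
Percentage = 35.9


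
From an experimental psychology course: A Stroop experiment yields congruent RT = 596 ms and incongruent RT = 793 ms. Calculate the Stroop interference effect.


Stroop effect = RT(incongruent) - RT(congruent)
= 793 - 596
= 197 ms


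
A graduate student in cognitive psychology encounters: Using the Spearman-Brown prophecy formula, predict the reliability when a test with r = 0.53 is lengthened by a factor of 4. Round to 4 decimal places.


r_new = n*r / (1 + (n-1)*r)
Numerator = 4 * 0.53 = 2.12
Denominator = 1 + 3 * 0.53 = 2.59
r_new = 2.12 / 2.59
= 0.8185


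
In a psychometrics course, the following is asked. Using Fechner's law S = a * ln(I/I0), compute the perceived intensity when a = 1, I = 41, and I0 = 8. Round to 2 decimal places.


S = 1 * ln(41/8)
I/I0 = 5.125
ln(5.125) = 1.6341
S = 1 * 1.6341
= 1.63


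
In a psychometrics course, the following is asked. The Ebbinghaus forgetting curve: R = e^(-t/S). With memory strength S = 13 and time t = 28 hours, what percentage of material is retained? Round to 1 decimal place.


R = e^(-t/S)
-t/S = -28/13 = -2.153846
R = e^(-2.153846) = 0.116037
Percentage = 0.116037 * 100
= 11.6


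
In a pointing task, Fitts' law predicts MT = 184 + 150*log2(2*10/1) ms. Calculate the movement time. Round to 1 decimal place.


MT = 184 + 150 * log2(2*10/1)
2D/W = 20.0
log2(20.0) = 4.3219
MT = 184 + 150 * 4.3219
= 832.3 ms


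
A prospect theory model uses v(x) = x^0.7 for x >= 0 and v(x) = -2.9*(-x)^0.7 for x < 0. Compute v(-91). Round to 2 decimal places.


Since x = -91 < 0, use v(x) = -lambda*(-x)^alpha
(-x) = 91
91^0.7 = 23.5141
v(-91) = -2.9 * 23.5141
= -68.19
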